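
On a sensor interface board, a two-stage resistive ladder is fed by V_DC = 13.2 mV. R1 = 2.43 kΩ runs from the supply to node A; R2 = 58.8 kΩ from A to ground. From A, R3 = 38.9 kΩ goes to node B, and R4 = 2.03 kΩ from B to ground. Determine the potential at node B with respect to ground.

V_B ≈ 0.595 mV

Looking into the second stage from A: R3 + R4 = 40.93 kΩ appears in parallel with R2.
Effective lower resistance at A: R2 ‖ 40.93 = 24.13 kΩ.
So V_A = 13.2 × 0.9085 = 11.99 mV.
V_B = V_A × 0.04960 = 0.5948 mV.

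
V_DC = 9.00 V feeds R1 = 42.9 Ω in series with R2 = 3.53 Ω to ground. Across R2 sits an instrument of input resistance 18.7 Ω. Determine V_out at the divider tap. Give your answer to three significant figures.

The load sits in parallel with R2, giving an effective lower resistance R2' = R2·R_L/(R2+R_L) = 2.969 Ω.
Voltage divider with the loaded lower leg: V_out = 9.00 × 2.969/(42.9 + 2.969) = 9.00 × 0.06474 = 0.5826 V.
(Unloaded it would be 0.684 V; the load pulls it down.)

V_out ≈ 0.583 V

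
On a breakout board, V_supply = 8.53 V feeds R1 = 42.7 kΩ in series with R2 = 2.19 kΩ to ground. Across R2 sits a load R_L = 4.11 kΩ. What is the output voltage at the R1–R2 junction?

The load sits in parallel with R2, giving an effective lower resistance R2' = R2·R_L/(R2+R_L) = 1.429 kΩ.
Now apply the divider: V_out = 8.53 × 0.03238 = 0.2762 V.
(Unloaded it would be 0.416 V; the load pulls it down.)

V_out ≈ 0.276 V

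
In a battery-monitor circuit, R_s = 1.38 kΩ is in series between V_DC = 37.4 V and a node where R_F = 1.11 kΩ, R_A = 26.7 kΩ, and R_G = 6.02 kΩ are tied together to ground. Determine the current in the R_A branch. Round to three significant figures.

I ≈ 0.555 mA

Combine the parallel branches: R_p = (1/1.11 + 1/26.7 + 1/6.02)⁻¹ = 0.9054 kΩ.
V_A = 37.4 × 0.9054/2.285 = 14.82 V.
I(R_A) = V_A / R_A = 14.82/26.7 = 0.5549 mA.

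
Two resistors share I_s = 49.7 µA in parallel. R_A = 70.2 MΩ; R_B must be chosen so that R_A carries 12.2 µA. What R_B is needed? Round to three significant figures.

Two-branch current divider: I_A = I_s · R_B/(R_A + R_B).
12.2/49.7 = R_B/(R_A + R_B) → R_B = R_A · (0.2455)/(1 − 0.2455) = 70.2 × 0.3253 = 22.84 MΩ.

R_B ≈ 22.8 MΩ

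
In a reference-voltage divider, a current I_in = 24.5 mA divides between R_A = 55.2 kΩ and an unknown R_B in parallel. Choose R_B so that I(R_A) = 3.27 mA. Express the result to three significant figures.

R_B ≈ 8.50 kΩ

In a two-way split, I_A/I_in = R_B/(R_A + R_B).
With f = 0.1335, R_B = R_A · f/(1−f) = 55.2 × 0.1540 = 8.502 kΩ.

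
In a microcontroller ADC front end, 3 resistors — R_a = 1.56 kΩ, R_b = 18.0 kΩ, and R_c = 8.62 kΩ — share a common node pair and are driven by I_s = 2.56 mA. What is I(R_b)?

ΣG = 1/1.56 + 1/18.0 + 1/8.62 = 0.8126.
Current divider: I(R_b) = I_s · G_k/ΣG = 2.56 × (0.05556/0.8126) = 2.56 × 0.06837 = 0.1750 mA.

I ≈ 0.175 mA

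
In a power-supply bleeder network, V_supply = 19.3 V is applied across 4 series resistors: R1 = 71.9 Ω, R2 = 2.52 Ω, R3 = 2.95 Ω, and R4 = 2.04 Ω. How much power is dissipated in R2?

P ≈ 0.149 W

ΣR = 79.41 Ω → I = 19.3/79.41 = 0.2430 A.
P = I²R = 0.05907 × 2.52 = 0.1489 W.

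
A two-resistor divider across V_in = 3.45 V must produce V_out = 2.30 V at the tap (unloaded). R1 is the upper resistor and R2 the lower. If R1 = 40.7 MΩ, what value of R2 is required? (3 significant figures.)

V_out/V_in = R2/(R1+R2) = 0.6667.
Rearranging, R2 = R1·k/(1−k) = 40.7 × 2.000 = 81.40 MΩ.

R2 ≈ 81.4 MΩ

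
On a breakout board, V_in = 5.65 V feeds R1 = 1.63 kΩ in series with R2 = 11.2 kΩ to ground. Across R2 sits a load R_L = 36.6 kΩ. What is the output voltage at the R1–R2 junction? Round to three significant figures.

The load sits in parallel with R2, giving an effective lower resistance R2' = R2·R_L/(R2+R_L) = 8.576 kΩ.
Now apply the divider: V_out = 5.65 × 0.8403 = 4.748 V.
(Unloaded it would be 4.93 V; the load pulls it down.)

V_out ≈ 4.75 V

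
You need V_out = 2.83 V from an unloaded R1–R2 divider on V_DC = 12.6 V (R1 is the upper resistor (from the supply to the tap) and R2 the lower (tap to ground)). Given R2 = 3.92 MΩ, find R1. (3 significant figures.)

R1 ≈ 13.5 MΩ

Required fraction k = V_out/V_DC = 0.2246.
So R1 = R2 · (V_DC/V_out − 1) = 3.92 × (12.6/2.83 − 1) = 3.92 × 3.452 = 13.53 MΩ.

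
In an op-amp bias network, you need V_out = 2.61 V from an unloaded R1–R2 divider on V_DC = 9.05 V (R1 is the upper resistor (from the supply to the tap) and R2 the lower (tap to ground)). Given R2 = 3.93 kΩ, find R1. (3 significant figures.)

The divider ratio is R2/(R1+R2) = 2.61/9.05 = 0.2884.
Rearranging, R1 = R2·(1−k)/k = 3.93 × 2.467 = 9.697 kΩ.

R1 ≈ 9.70 kΩ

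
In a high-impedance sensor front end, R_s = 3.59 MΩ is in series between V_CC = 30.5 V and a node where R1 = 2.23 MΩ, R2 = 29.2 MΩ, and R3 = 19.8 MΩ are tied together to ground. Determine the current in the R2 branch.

I ≈ 0.358 µA

Combine the parallel branches: R_p = (1/2.23 + 1/29.2 + 1/19.8)⁻¹ = 1.876 MΩ.
Node voltage V_A = V_CC · R_p/(R_s + R_p) = 30.5 × 0.3432 = 10.47 V.
Branch current I = V_A/R2 = 10.47/29.2 = 0.3584 µA.
(Check via current divider: I_total = 5.580 µA; share G_k/ΣG = 0.06423 → same result.)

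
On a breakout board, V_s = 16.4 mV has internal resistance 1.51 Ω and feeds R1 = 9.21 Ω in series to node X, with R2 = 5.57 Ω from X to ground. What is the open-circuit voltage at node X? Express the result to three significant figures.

V_th ≈ 5.61 mV

R1' = 1.51 + 9.21 = 10.72 Ω (source resistance + R1).
V_th is the unloaded tap voltage: V_s · R2/(R1'+R2) = 16.4 × 0.3419 = 5.608 mV.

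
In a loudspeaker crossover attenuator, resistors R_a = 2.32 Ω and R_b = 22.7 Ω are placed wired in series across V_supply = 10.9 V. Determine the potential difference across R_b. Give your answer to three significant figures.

ΣR = 2.32 + 22.7 = 25.02 Ω.
V = V_supply · R/ΣR = 10.9 × 0.9073 = 9.889 V.

V ≈ 9.89 V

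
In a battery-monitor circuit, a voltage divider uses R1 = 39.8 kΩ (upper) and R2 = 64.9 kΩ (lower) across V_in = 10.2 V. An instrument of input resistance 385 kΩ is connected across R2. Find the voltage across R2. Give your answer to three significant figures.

First combine the lower leg with the load: R2 ‖ R_L = 55.54 kΩ.
Voltage divider with the loaded lower leg: V_out = 10.2 × 55.54/(39.8 + 55.54) = 10.2 × 0.5825 = 5.942 V.

V_out ≈ 5.94 V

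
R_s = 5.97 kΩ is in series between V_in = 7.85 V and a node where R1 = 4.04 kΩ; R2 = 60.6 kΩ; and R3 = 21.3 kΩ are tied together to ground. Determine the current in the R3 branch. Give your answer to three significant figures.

I ≈ 0.129 mA

Parallel bank: R_p = 1/(1/4.04 + 1/60.6 + 1/21.3) = 3.216 kΩ.
V_A = 7.85 × 3.216/9.186 = 2.748 V.
Branch current I = V_A/R3 = 2.748/21.3 = 0.1290 mA.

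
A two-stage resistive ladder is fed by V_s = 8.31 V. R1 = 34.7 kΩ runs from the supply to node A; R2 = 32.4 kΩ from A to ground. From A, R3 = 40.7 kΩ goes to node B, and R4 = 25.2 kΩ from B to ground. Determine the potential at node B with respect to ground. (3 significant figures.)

The second stage (R3 + R4 = 65.90 kΩ) loads node A in parallel with R2.
Effective lower resistance at A: R2 ‖ 65.90 = 21.72 kΩ.
So V_A = 8.31 × 0.3850 = 3.199 V.
Then the unloaded second divider: V_B = V_A × R4/(R3+R4) = 3.199 × 0.3824 = 1.223 V.

V_B ≈ 1.22 V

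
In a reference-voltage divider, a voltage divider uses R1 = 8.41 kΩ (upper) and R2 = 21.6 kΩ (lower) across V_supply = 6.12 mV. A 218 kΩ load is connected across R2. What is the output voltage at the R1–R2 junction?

The load sits in parallel with R2, giving an effective lower resistance R2' = R2·R_L/(R2+R_L) = 19.65 kΩ.
Then V_out = V_supply · R2'/(R1 + R2') = 6.12 × 19.65/28.06 = 4.286 mV.
(Unloaded it would be 4.40 mV; the load pulls it down.)

V_out ≈ 4.29 mV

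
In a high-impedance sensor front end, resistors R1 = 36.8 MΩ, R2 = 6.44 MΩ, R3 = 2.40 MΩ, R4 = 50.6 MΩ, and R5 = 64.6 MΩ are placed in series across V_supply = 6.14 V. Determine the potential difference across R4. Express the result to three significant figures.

ΣR = 36.8 + 6.44 + 2.40 + 50.6 + 64.6 = 160.8 MΩ.
V = V_supply · R/ΣR = 6.14 × 0.3146 = 1.932 V.

V ≈ 1.93 V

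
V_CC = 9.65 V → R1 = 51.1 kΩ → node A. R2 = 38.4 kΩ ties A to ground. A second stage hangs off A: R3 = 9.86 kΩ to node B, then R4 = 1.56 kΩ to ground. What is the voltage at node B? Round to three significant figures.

The second stage (R3 + R4 = 11.42 kΩ) loads node A in parallel with R2.
R2 ‖ (R3+R4) = 8.802 kΩ.
V_A = 9.65 × 8.802/(51.1 + 8.802) = 1.418 V.
V_B = V_A × 0.1366 = 0.1937 V.

V_B ≈ 0.194 V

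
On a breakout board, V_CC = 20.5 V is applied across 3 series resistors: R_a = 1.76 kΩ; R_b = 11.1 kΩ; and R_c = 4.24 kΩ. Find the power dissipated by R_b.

P ≈ 16.0 mW

The common current is I = 20.5/17.10 = 1.199 mA.
P(R_b) = I²·R_b = (1.199)² × 11.1 = 15.95 mW.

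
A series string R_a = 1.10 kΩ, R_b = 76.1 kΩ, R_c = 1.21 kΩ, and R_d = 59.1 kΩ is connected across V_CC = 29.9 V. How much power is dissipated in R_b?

The common current is I = 29.9/137.5 = 0.2174 mA.
P = I²R = 0.04728 × 76.1 = 3.598 mW.

P ≈ 3.60 mW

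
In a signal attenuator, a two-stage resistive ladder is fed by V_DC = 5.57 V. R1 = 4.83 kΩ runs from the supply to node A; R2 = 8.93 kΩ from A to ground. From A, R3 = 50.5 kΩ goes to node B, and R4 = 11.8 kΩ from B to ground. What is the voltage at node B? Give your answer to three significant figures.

V_B ≈ 0.652 V

Looking into the second stage from A: R3 + R4 = 62.30 kΩ appears in parallel with R2.
R2 ‖ (R3+R4) = 7.810 kΩ.
First divider: V_A = V_DC · 7.810/(4.83 + 7.810) = 3.442 V.
Stage 2 is unloaded, so V_B = V_A · R4/(R3+R4) = 3.442 × 11.8/62.30 = 0.6519 V.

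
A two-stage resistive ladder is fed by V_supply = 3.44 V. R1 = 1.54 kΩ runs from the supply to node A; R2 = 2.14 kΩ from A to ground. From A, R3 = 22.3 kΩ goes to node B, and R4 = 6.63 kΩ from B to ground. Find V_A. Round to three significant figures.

Node A sees R2 in parallel with the series input of stage 2, R3 + R4 = 28.93 kΩ.
R2 ‖ (R3+R4) = 1.993 kΩ.
V_A = 3.44 × 1.993/(1.54 + 1.993) = 1.940 V.

V_A ≈ 1.94 V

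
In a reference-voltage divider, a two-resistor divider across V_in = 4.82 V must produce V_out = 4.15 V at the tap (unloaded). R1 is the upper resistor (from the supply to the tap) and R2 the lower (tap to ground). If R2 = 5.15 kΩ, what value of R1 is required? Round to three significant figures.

The divider ratio is R2/(R1+R2) = 4.15/4.82 = 0.8610.
So R1 = R2 · (V_in/V_out − 1) = 5.15 × (4.82/4.15 − 1) = 5.15 × 0.1614 = 0.8314 kΩ.

R1 ≈ 0.831 kΩ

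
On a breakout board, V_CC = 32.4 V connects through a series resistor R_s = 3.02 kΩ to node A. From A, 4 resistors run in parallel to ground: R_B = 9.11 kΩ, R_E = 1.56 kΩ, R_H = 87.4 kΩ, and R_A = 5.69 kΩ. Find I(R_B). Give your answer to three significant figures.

I ≈ 0.928 mA

Combine the parallel branches: R_p = (1/9.11 + 1/1.56 + 1/87.4 + 1/5.69)⁻¹ = 1.066 kΩ.
Node voltage V_A = V_CC · R_p/(R_s + R_p) = 32.4 × 0.2609 = 8.454 V.
I(R_B) = V_A / R_B = 8.454/9.11 = 0.9279 mA.
(Check via current divider: I_total = 7.929 mA; share G_k/ΣG = 0.1170 → same result.)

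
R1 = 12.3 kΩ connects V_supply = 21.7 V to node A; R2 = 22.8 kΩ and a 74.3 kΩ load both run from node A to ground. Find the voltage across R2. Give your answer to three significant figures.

V_out ≈ 12.7 V

First combine the lower leg with the load: R2 ‖ R_L = 17.45 kΩ.
Now apply the divider: V_out = 21.7 × 0.5865 = 12.73 V.
(Unloaded it would be 14.1 V; the load pulls it down.)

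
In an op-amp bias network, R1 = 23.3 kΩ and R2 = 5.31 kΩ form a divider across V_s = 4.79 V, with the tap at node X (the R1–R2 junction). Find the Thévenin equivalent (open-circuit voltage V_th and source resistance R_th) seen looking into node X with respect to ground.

V_th ≈ 0.889 V, R_th ≈ 4.32 kΩ

V_th is the unloaded tap voltage: V_s · R2/(R1+R2) = 4.79 × 0.1856 = 0.8890 V.
Looking into X with the source shorted: R_th = R1·R2/(R1+R2) = 23.30 × 5.31/28.61 = 4.324 kΩ.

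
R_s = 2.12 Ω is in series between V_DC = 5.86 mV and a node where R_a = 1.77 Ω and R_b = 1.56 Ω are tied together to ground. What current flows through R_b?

Combine the parallel branches: R_p = (1/1.77 + 1/1.56)⁻¹ = 0.8292 Ω.
Node voltage V_A = V_DC · R_p/(R_s + R_p) = 5.86 × 0.2812 = 1.648 mV.
Branch current I = V_A/R_b = 1.648/1.56 = 1.056 mA.

I ≈ 1.06 mA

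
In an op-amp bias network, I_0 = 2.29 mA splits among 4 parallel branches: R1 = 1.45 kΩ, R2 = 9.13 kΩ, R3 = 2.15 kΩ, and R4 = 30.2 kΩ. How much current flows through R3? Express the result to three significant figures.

I ≈ 0.821 mA

ΣG = 1/1.45 + 1/9.13 + 1/2.15 + 1/30.2 = 1.297.
R3 takes the fraction G_k/ΣG = 0.4651/1.297 = 0.3585, so I = 2.29 × 0.3585 = 0.8210 mA.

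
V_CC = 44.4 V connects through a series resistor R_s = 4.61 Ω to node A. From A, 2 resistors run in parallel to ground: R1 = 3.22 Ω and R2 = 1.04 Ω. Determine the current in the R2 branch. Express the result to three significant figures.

I ≈ 6.22 A

Parallel bank: R_p = 1/(1/3.22 + 1/1.04) = 0.7861 Ω.
V_A by voltage divider: V_A = 44.4 × 0.7861/(4.61 + 0.7861) = 6.468 V.
Branch current I = V_A/R2 = 6.468/1.04 = 6.219 A.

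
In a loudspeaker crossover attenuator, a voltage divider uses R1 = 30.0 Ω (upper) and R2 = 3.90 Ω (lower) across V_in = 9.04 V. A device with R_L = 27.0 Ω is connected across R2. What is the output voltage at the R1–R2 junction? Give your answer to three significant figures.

R2 ‖ R_L = (3.90 × 27.0)/(3.90 + 27.0) = 3.408 Ω.
Now apply the divider: V_out = 9.04 × 0.1020 = 0.9221 V.

V_out ≈ 0.922 V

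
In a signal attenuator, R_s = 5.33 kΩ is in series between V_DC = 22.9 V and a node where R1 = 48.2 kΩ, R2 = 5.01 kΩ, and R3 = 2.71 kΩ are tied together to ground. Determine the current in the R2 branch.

I ≈ 1.10 mA

Combine the parallel branches: R_p = (1/48.2 + 1/5.01 + 1/2.71)⁻¹ = 1.697 kΩ.
Node voltage V_A = V_DC · R_p/(R_s + R_p) = 22.9 × 0.2415 = 5.530 V.
Branch current I = V_A/R2 = 5.530/5.01 = 1.104 mA.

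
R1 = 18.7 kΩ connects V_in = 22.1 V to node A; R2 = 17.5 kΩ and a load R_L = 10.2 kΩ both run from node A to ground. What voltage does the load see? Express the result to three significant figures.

V_out ≈ 5.66 V

R2 ‖ R_L = (17.5 × 10.2)/(17.5 + 10.2) = 6.444 kΩ.
Now apply the divider: V_out = 22.1 × 0.2563 = 5.664 V.
(Unloaded it would be 10.7 V; the load pulls it down.)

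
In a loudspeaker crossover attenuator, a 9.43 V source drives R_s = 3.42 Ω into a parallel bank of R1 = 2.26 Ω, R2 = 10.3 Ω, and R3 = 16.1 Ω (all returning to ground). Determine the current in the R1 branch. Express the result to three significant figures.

Combine the parallel branches: R_p = (1/2.26 + 1/10.3 + 1/16.1)⁻¹ = 1.662 Ω.
V_A by voltage divider: V_A = 9.43 × 1.662/(3.42 + 1.662) = 3.084 V.
I(R1) = V_A / R1 = 3.084/2.26 = 1.365 A.

I ≈ 1.36 A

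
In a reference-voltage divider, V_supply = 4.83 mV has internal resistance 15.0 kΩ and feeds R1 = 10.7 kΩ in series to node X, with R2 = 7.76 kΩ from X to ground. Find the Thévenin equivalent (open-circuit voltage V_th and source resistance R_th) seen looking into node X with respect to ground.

R1' = 15.0 + 10.7 = 25.70 kΩ (source resistance + R1).
Open-circuit (no load on X): V_th = V_supply · R2/(R1' + R2) = 4.83 × 7.76/(25.70 + 7.76) = 1.120 mV.
Zeroing V_supply shorts the top of R1' to ground, so R_th = R1' ‖ R2 = 5.960 kΩ.

V_th ≈ 1.12 mV, R_th ≈ 5.96 kΩ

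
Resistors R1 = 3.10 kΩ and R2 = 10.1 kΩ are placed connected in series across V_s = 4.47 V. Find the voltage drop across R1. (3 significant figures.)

Series total: ΣR = 3.10 + 10.1 = 13.20 kΩ.
V = V_s · R/ΣR = 4.47 × 0.2348 = 1.050 V.

V ≈ 1.05 V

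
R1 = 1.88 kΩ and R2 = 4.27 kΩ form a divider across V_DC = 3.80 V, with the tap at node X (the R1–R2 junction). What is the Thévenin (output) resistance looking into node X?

R_th ≈ 1.31 kΩ

Zeroing V_DC shorts the top of R1 to ground, so R_th = R1 ‖ R2 = 1.305 kΩ.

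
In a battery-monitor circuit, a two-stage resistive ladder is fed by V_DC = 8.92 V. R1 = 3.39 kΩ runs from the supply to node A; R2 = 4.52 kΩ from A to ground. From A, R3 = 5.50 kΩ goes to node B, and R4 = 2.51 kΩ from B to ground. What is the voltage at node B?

Node A sees R2 in parallel with the series input of stage 2, R3 + R4 = 8.010 kΩ.
R2 ‖ (R3+R4) = 2.889 kΩ.
So V_A = 8.92 × 0.4601 = 4.105 V.
Then the unloaded second divider: V_B = V_A × R4/(R3+R4) = 4.105 × 0.3134 = 1.286 V.

V_B ≈ 1.29 V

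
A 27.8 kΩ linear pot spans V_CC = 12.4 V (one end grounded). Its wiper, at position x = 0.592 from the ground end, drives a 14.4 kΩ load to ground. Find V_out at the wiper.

Lower segment x·R_p = 16.46 kΩ; upper segment (1−x)·R_p = 11.34 kΩ.
(x·R_p) ‖ R_L = 7.680 kΩ.
Loaded-divider output: V_out = 12.4 × 0.4037 = 5.006 V.

V_out ≈ 5.01 V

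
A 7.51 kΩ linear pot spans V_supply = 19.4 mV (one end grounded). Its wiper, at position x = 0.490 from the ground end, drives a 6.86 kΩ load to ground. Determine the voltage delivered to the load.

Lower segment x·R_p = 3.680 kΩ; upper segment (1−x)·R_p = 3.830 kΩ.
Lower segment in parallel with the load: 3.680 ‖ 6.86 = 2.395 kΩ.
Loaded-divider output: V_out = 19.4 × 0.3847 = 7.464 mV.

V_out ≈ 7.46 mV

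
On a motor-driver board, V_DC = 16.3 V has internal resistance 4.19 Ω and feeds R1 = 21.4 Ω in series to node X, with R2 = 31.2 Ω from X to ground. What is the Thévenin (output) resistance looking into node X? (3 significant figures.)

R_th ≈ 14.1 Ω

R1' = 4.19 + 21.4 = 25.59 Ω (source resistance + R1).
With V_DC suppressed (replaced by a short), R_th = R1' ‖ R2 = (25.59 × 31.2)/(25.59 + 31.2) = 14.06 Ω.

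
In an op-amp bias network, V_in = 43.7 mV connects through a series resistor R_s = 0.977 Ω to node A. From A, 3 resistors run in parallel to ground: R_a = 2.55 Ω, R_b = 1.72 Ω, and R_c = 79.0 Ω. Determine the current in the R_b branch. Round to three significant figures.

Equivalent of the parallel group: R_p = 1.014 Ω.
V_A by voltage divider: V_A = 43.7 × 1.014/(0.977 + 1.014) = 22.26 mV.
I(R_b) = V_A / R_b = 22.26/1.72 = 12.94 mA.

I ≈ 12.9 mA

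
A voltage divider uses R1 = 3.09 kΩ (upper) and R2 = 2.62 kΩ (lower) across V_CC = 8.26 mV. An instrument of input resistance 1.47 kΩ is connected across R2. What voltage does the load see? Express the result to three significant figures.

V_out ≈ 1.93 mV

The load sits in parallel with R2, giving an effective lower resistance R2' = R2·R_L/(R2+R_L) = 0.9417 kΩ.
Voltage divider with the loaded lower leg: V_out = 8.26 × 0.9417/(3.09 + 0.9417) = 8.26 × 0.2336 = 1.929 mV.
(Unloaded it would be 3.79 mV; the load pulls it down.)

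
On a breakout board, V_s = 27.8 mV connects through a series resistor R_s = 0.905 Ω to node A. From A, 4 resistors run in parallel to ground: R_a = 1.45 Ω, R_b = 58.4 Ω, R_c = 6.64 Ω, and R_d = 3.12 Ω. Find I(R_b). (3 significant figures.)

Combine the parallel branches: R_p = (1/1.45 + 1/58.4 + 1/6.64 + 1/3.12)⁻¹ = 0.8490 Ω.
Node voltage V_A = V_s · R_p/(R_s + R_p) = 27.8 × 0.4840 = 13.46 mV.
Branch current I = V_A/R_b = 13.46/58.4 = 0.2304 mA.

I ≈ 0.230 mA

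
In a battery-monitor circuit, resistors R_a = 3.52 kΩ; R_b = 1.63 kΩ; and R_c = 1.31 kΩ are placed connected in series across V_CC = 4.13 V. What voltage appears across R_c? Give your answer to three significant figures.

Total series resistance ΣR = 3.52 + 1.63 + 1.31 = 6.460 kΩ.
By the voltage-divider rule, V = 4.13 × 1.310/6.460 = 0.8375 V.

V ≈ 0.838 V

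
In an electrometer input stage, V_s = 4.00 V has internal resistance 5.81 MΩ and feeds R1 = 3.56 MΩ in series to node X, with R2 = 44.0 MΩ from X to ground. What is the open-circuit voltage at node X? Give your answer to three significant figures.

R1' = 5.81 + 3.56 = 9.370 MΩ (source resistance + R1).
Open-circuit (no load on X): V_th = V_s · R2/(R1' + R2) = 4.00 × 44.0/(9.370 + 44.0) = 3.298 V.

V_th ≈ 3.30 V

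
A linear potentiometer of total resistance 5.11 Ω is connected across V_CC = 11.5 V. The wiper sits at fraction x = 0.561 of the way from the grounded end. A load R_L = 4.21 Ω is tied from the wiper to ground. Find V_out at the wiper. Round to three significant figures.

V_out ≈ 4.97 V

Split the track: R_lower = x·R_p = 2.867 Ω, R_upper = (1−x)·R_p = 2.243 Ω.
Lower segment in parallel with the load: 2.867 ‖ 4.21 = 1.705 Ω.
Loaded-divider output: V_out = 11.5 × 0.4319 = 4.967 V.
(Unloaded: V_out = x·V_CC = 6.45 V.)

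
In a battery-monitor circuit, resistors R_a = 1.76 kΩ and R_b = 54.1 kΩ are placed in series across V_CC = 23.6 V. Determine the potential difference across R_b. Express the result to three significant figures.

V ≈ 22.9 V

Series total: ΣR = 1.76 + 54.1 = 55.86 kΩ.
By the voltage-divider rule, V = 23.6 × 54.10/55.86 = 22.86 V.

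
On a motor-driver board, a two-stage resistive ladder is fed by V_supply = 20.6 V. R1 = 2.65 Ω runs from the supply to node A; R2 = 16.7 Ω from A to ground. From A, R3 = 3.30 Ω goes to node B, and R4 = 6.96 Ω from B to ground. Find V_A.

The second stage (R3 + R4 = 10.26 Ω) loads node A in parallel with R2.
R2 ‖ (R3+R4) = 6.355 Ω.
V_A = 20.6 × 6.355/(2.65 + 6.355) = 14.54 V.

V_A ≈ 14.5 V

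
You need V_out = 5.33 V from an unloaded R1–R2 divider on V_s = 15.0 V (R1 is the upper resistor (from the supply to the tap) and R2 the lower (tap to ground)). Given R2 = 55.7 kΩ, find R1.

The divider ratio is R2/(R1+R2) = 5.33/15.0 = 0.3553.
So R1 = R2 · (V_s/V_out − 1) = 55.7 × (15.0/5.33 − 1) = 55.7 × 1.814 = 101.1 kΩ.

R1 ≈ 101 kΩ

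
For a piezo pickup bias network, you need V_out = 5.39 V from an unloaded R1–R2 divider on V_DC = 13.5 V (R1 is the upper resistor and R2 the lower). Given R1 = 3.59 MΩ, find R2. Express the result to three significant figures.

Required fraction k = V_out/V_DC = 0.3993.
Rearranging, R2 = R1·k/(1−k) = 3.59 × 0.6646 = 2.386 MΩ.

R2 ≈ 2.39 MΩ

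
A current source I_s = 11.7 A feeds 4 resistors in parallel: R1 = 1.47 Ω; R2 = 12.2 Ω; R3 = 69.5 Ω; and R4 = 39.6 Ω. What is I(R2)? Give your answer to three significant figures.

ΣG = 1/1.47 + 1/12.2 + 1/69.5 + 1/39.6 = 0.8019.
By the current-divider rule, I = I_s · G_k/ΣG = 11.7 × 0.1022 = 1.196 A.

I ≈ 1.20 A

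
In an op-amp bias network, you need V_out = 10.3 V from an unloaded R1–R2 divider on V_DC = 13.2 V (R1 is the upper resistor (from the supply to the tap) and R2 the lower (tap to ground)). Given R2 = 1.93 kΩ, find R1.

R1 ≈ 0.543 kΩ

The divider ratio is R2/(R1+R2) = 10.3/13.2 = 0.7803.
R1 = R2·(1/k − 1) = 1.93 × 0.2816 = 0.5434 kΩ.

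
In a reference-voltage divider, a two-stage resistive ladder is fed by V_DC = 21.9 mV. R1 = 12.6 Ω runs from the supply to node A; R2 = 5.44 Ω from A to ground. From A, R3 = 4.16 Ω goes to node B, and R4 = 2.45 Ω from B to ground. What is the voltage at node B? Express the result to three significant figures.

The second stage (R3 + R4 = 6.610 Ω) loads node A in parallel with R2.
R2 ‖ (R3+R4) = 2.984 Ω.
First divider: V_A = V_DC · 2.984/(12.6 + 2.984) = 4.193 mV.
Then the unloaded second divider: V_B = V_A × R4/(R3+R4) = 4.193 × 0.3707 = 1.554 mV.

V_B ≈ 1.55 mV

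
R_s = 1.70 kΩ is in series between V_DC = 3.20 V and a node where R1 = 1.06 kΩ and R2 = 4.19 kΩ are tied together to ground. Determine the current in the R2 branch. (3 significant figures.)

Parallel bank: R_p = 1/(1/1.06 + 1/4.19) = 0.8460 kΩ.
V_A by voltage divider: V_A = 3.20 × 0.8460/(1.70 + 0.8460) = 1.063 V.
Branch current I = V_A/R2 = 1.063/4.19 = 0.2538 mA.

I ≈ 0.254 mA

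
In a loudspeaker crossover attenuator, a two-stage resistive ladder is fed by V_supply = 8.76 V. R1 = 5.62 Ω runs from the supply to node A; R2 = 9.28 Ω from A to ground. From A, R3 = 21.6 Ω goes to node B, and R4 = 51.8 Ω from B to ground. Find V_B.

Looking into the second stage from A: R3 + R4 = 73.40 Ω appears in parallel with R2.
Effective lower resistance at A: R2 ‖ 73.40 = 8.238 Ω.
V_A = 8.76 × 8.238/(5.62 + 8.238) = 5.208 V.
V_B = V_A × 0.7057 = 3.675 V.

V_B ≈ 3.68 V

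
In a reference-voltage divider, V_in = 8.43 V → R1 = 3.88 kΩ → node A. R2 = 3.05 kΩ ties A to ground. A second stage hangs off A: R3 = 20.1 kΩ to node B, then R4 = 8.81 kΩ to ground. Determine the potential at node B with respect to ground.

Looking into the second stage from A: R3 + R4 = 28.91 kΩ appears in parallel with R2.
Effective lower resistance at A: R2 ‖ 28.91 = 2.759 kΩ.
So V_A = 8.43 × 0.4156 = 3.503 V.
Stage 2 is unloaded, so V_B = V_A · R4/(R3+R4) = 3.503 × 8.81/28.91 = 1.068 V.

V_B ≈ 1.07 V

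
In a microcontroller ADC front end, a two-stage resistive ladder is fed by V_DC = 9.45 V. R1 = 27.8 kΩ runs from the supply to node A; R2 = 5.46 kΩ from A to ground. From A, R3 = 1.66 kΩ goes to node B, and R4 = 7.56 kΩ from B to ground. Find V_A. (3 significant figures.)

V_A ≈ 1.04 V

The second stage (R3 + R4 = 9.220 kΩ) loads node A in parallel with R2.
R2 ‖ (R3+R4) = 3.429 kΩ.
So V_A = 9.45 × 0.1098 = 1.038 V.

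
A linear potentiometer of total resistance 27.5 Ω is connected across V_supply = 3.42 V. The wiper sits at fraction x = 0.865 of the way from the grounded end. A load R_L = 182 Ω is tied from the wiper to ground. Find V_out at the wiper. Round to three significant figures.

V_out ≈ 2.91 V

Split the track: R_lower = x·R_p = 23.79 Ω, R_upper = (1−x)·R_p = 3.713 Ω.
(x·R_p) ‖ R_L = 21.04 Ω.
Loaded-divider output: V_out = 3.42 × 0.8500 = 2.907 V.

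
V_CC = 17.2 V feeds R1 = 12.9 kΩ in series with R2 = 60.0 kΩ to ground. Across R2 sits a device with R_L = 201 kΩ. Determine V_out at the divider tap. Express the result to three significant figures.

V_out ≈ 13.4 V

R2 ‖ R_L = (60.0 × 201)/(60.0 + 201) = 46.21 kΩ.
Now apply the divider: V_out = 17.2 × 0.7818 = 13.45 V.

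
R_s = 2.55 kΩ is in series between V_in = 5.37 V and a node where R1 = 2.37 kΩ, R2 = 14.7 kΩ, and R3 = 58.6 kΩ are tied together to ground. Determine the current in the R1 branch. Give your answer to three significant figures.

I ≈ 0.988 mA

Parallel bank: R_p = 1/(1/2.37 + 1/14.7 + 1/58.6) = 1.972 kΩ.
Node voltage V_A = V_in · R_p/(R_s + R_p) = 5.37 × 0.4361 = 2.342 V.
Branch current I = V_A/R1 = 2.342/2.37 = 0.9882 mA.
(Equivalently: I_total = 1.187 mA, then current-divider fraction G_k/ΣG = 0.8322.)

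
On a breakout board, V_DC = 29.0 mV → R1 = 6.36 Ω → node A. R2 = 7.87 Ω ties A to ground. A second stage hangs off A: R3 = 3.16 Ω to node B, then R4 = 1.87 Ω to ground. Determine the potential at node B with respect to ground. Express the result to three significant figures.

V_B ≈ 3.51 mV

Looking into the second stage from A: R3 + R4 = 5.030 Ω appears in parallel with R2.
Effective lower resistance at A: R2 ‖ 5.030 = 3.069 Ω.
First divider: V_A = V_DC · 3.069/(6.36 + 3.069) = 9.438 mV.
Then the unloaded second divider: V_B = V_A × R4/(R3+R4) = 9.438 × 0.3718 = 3.509 mV.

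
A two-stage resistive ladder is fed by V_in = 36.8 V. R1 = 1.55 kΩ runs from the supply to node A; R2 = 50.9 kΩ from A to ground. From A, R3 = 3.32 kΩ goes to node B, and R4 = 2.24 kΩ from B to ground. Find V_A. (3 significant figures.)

V_A ≈ 28.1 V

The second stage (R3 + R4 = 5.560 kΩ) loads node A in parallel with R2.
Effective lower resistance at A: R2 ‖ 5.560 = 5.012 kΩ.
V_A = 36.8 × 5.012/(1.55 + 5.012) = 28.11 V.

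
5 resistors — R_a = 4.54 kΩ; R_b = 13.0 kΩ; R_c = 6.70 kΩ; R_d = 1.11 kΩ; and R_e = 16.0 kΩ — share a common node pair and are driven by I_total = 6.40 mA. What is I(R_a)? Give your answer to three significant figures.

I ≈ 1.00 mA

ΣG = 1/4.54 + 1/13.0 + 1/6.70 + 1/1.11 + 1/16.0 = 1.410.
R_a takes the fraction G_k/ΣG = 0.2203/1.410 = 0.1562, so I = 6.40 × 0.1562 = 0.9999 mA.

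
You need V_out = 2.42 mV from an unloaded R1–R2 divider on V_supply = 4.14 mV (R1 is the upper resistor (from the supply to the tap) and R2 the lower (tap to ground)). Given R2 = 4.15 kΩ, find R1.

V_out/V_supply = R2/(R1+R2) = 0.5845.
R1 = R2·(1/k − 1) = 4.15 × 0.7107 = 2.950 kΩ.

R1 ≈ 2.95 kΩ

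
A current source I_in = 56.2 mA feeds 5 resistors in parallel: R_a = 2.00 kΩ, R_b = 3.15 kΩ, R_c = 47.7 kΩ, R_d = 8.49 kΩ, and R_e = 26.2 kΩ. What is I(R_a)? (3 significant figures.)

I ≈ 28.3 mA

Conductances: ΣG = 1/2.00 + 1/3.15 + 1/47.7 + 1/8.49 + 1/26.2 = 0.9944 (1/kΩ).
Current divider: I(R_a) = I_in · G_k/ΣG = 56.2 × (0.5000/0.9944) = 56.2 × 0.5028 = 28.26 mA.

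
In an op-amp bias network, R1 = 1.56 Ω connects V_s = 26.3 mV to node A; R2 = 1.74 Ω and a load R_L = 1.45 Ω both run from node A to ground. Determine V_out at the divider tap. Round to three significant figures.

V_out ≈ 8.85 mV

R2 ‖ R_L = (1.74 × 1.45)/(1.74 + 1.45) = 0.7909 Ω.
Then V_out = V_s · R2'/(R1 + R2') = 26.3 × 0.7909/2.351 = 8.848 mV.
(Unloaded it would be 13.9 mV; the load pulls it down.)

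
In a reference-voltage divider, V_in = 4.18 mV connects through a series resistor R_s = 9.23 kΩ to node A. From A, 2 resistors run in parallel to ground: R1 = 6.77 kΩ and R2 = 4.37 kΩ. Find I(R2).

I ≈ 0.214 µA

Parallel bank: R_p = 1/(1/6.77 + 1/4.37) = 2.656 kΩ.
Node voltage V_A = V_in · R_p/(R_s + R_p) = 4.18 × 0.2234 = 0.9340 mV.
I(R2) = V_A / R2 = 0.9340/4.37 = 0.2137 µA.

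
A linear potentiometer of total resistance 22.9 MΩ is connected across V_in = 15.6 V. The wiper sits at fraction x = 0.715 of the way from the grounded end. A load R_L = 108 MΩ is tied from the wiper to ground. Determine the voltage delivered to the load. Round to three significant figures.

Split the track: R_lower = x·R_p = 16.37 MΩ, R_upper = (1−x)·R_p = 6.527 MΩ.
Lower segment in parallel with the load: 16.37 ‖ 108 = 14.22 MΩ.
V_out = 15.6 × 14.22/(6.527 + 14.22) = 10.69 V.

V_out ≈ 10.7 V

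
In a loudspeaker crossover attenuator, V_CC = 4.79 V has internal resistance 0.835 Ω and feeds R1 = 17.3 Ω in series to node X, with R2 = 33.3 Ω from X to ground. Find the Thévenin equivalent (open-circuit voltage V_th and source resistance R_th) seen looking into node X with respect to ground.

R1' = 0.835 + 17.3 = 18.14 Ω (source resistance + R1).
Open-circuit (no load on X): V_th = V_CC · R2/(R1' + R2) = 4.79 × 33.3/(18.14 + 33.3) = 3.101 V.
Zeroing V_CC shorts the top of R1' to ground, so R_th = R1' ‖ R2 = 11.74 Ω.

V_th ≈ 3.10 V, R_th ≈ 11.7 Ω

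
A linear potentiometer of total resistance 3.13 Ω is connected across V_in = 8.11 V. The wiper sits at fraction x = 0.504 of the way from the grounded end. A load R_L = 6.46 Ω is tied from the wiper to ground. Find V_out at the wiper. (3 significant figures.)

Lower segment x·R_p = 1.578 Ω; upper segment (1−x)·R_p = 1.552 Ω.
(x·R_p) ‖ R_L = 1.268 Ω.
V_out = 8.11 × 1.268/(1.552 + 1.268) = 3.646 V.

V_out ≈ 3.65 V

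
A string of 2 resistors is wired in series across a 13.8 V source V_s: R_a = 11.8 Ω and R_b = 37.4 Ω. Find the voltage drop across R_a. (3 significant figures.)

Series total: ΣR = 11.8 + 37.4 = 49.20 Ω.
Voltage divider: V = V_s · (11.80 / 49.20) = 13.8 × 0.2398 = 3.310 V.

V ≈ 3.31 V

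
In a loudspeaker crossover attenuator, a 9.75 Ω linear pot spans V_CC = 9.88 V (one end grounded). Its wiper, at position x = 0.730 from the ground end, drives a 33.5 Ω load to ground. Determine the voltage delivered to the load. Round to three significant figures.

V_out ≈ 6.82 V

Split the track: R_lower = x·R_p = 7.117 Ω, R_upper = (1−x)·R_p = 2.633 Ω.
Lower segment in parallel with the load: 7.117 ‖ 33.5 = 5.870 Ω.
Then V_out = V_CC · 5.870/(2.633 + 5.870) = 6.821 V.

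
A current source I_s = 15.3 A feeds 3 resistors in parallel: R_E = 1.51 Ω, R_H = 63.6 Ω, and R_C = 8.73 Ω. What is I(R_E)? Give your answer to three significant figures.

I ≈ 12.8 A

Conductances: ΣG = 1/1.51 + 1/63.6 + 1/8.73 = 0.7925 (1/Ω).
By the current-divider rule, I = I_s · G_k/ΣG = 15.3 × 0.8356 = 12.79 A.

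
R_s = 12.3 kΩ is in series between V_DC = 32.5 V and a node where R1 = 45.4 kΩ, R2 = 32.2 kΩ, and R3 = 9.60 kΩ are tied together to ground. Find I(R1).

Equivalent of the parallel group: R_p = 6.359 kΩ.
V_A by voltage divider: V_A = 32.5 × 6.359/(12.3 + 6.359) = 11.08 V.
Branch current I = V_A/R1 = 11.08/45.4 = 0.2440 mA.

I ≈ 0.244 mA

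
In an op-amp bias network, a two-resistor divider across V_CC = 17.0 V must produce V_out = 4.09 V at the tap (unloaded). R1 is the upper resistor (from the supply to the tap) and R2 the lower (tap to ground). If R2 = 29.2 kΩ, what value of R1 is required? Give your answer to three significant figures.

R1 ≈ 92.2 kΩ

V_out/V_CC = R2/(R1+R2) = 0.2406.
So R1 = R2 · (V_CC/V_out − 1) = 29.2 × (17.0/4.09 − 1) = 29.2 × 3.156 = 92.17 kΩ.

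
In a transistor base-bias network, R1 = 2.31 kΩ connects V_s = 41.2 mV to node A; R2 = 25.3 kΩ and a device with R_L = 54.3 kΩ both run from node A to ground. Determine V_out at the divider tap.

V_out ≈ 36.3 mV

First combine the lower leg with the load: R2 ‖ R_L = 17.26 kΩ.
Voltage divider with the loaded lower leg: V_out = 41.2 × 17.26/(2.31 + 17.26) = 41.2 × 0.8820 = 36.34 mV.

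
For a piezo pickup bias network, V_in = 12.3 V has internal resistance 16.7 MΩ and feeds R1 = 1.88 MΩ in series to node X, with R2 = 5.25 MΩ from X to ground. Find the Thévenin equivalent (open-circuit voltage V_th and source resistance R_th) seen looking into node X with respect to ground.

V_th ≈ 2.71 V, R_th ≈ 4.09 MΩ

R1' = 16.7 + 1.88 = 18.58 MΩ (source resistance + R1).
V_th is the unloaded tap voltage: V_in · R2/(R1'+R2) = 12.3 × 0.2203 = 2.710 V.
Looking into X with the source shorted: R_th = R1'·R2/(R1'+R2) = 18.58 × 5.25/23.83 = 4.093 MΩ.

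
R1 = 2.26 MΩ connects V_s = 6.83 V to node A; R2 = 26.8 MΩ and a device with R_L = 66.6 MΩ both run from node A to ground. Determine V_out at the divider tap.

V_out ≈ 6.11 V

The load sits in parallel with R2, giving an effective lower resistance R2' = R2·R_L/(R2+R_L) = 19.11 MΩ.
Now apply the divider: V_out = 6.83 × 0.8942 = 6.108 V.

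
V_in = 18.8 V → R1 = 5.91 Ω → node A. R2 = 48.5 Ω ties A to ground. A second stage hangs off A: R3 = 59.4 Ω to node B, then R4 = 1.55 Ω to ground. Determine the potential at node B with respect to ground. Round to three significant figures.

Looking into the second stage from A: R3 + R4 = 60.95 Ω appears in parallel with R2.
R2 ‖ (R3+R4) = 27.01 Ω.
So V_A = 18.8 × 0.8205 = 15.42 V.
Then the unloaded second divider: V_B = V_A × R4/(R3+R4) = 15.42 × 0.02543 = 0.3923 V.

V_B ≈ 0.392 V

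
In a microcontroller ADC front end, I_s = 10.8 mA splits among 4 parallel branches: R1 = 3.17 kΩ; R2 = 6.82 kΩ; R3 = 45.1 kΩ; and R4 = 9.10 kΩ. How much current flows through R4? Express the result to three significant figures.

I ≈ 2.00 mA

Total conductance ΣG = 1/3.17 + 1/6.82 + 1/45.1 + 1/9.10 = 0.5941 (units of 1/kΩ).
R4 takes the fraction G_k/ΣG = 0.1099/0.5941 = 0.1850, so I = 10.8 × 0.1850 = 1.998 mA.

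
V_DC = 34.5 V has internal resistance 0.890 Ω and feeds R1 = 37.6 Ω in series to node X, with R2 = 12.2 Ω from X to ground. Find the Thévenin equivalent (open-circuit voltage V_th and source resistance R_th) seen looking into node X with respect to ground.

R1' = 0.890 + 37.6 = 38.49 Ω (source resistance + R1).
V_th is the unloaded tap voltage: V_DC · R2/(R1'+R2) = 34.5 × 0.2407 = 8.303 V.
With V_DC suppressed (replaced by a short), R_th = R1' ‖ R2 = (38.49 × 12.2)/(38.49 + 12.2) = 9.264 Ω.

V_th ≈ 8.30 V, R_th ≈ 9.26 Ω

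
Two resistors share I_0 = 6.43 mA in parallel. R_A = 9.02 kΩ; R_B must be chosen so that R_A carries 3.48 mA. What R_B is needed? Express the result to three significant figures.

In a two-way split, I_A/I_0 = R_B/(R_A + R_B).
3.48/6.43 = R_B/(R_A + R_B) → R_B = R_A · (0.5412)/(1 − 0.5412) = 9.02 × 1.180 = 10.64 kΩ.

R_B ≈ 10.6 kΩ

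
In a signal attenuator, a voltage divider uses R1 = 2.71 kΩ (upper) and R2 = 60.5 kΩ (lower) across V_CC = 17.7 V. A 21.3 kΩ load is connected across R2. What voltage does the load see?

V_out ≈ 15.1 V

R2 ‖ R_L = (60.5 × 21.3)/(60.5 + 21.3) = 15.75 kΩ.
Voltage divider with the loaded lower leg: V_out = 17.7 × 15.75/(2.71 + 15.75) = 17.7 × 0.8532 = 15.10 V.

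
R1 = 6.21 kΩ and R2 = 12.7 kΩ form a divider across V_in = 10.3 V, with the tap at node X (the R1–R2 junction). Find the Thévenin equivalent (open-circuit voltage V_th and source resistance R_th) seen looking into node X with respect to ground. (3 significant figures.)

With X open, the divider is unloaded: V_th = 10.3 × 12.7/18.91 = 6.918 V.
With V_in suppressed (replaced by a short), R_th = R1 ‖ R2 = (6.210 × 12.7)/(6.210 + 12.7) = 4.171 kΩ.

V_th ≈ 6.92 V, R_th ≈ 4.17 kΩ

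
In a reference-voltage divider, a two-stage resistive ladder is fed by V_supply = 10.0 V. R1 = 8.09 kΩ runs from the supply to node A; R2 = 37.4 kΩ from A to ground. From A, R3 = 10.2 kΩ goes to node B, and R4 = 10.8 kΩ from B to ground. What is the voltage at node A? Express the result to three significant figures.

V_A ≈ 6.24 V

The second stage (R3 + R4 = 21.00 kΩ) loads node A in parallel with R2.
R2 ‖ (R3+R4) = 13.45 kΩ.
First divider: V_A = V_supply · 13.45/(8.09 + 13.45) = 6.244 V.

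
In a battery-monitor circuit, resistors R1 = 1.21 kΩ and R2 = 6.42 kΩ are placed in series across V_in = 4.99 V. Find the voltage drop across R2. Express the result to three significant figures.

Total series resistance ΣR = 1.21 + 6.42 = 7.630 kΩ.
V = V_in · R/ΣR = 4.99 × 0.8414 = 4.199 V.

V ≈ 4.20 V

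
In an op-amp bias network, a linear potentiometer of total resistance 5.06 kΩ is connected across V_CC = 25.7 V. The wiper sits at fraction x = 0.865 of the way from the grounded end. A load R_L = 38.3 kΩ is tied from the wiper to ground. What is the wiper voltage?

V_out ≈ 21.9 V

Split the track: R_lower = x·R_p = 4.377 kΩ, R_upper = (1−x)·R_p = 0.6831 kΩ.
(x·R_p) ‖ R_L = 3.928 kΩ.
Then V_out = V_CC · 3.928/(0.6831 + 3.928) = 21.89 V.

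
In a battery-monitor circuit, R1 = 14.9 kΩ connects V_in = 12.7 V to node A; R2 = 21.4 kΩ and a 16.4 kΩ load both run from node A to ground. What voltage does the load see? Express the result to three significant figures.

R2 ‖ R_L = (21.4 × 16.4)/(21.4 + 16.4) = 9.285 kΩ.
Voltage divider with the loaded lower leg: V_out = 12.7 × 9.285/(14.9 + 9.285) = 12.7 × 0.3839 = 4.876 V.

V_out ≈ 4.88 V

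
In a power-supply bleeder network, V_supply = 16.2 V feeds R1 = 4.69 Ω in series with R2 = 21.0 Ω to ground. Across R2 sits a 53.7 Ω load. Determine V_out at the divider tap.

The load sits in parallel with R2, giving an effective lower resistance R2' = R2·R_L/(R2+R_L) = 15.10 Ω.
Then V_out = V_supply · R2'/(R1 + R2') = 16.2 × 15.10/19.79 = 12.36 V.

V_out ≈ 12.4 V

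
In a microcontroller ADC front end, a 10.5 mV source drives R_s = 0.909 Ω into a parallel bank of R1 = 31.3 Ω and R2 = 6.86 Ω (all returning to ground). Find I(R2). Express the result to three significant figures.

I ≈ 1.32 mA

Combine the parallel branches: R_p = (1/31.3 + 1/6.86)⁻¹ = 5.627 Ω.
V_A by voltage divider: V_A = 10.5 × 5.627/(0.909 + 5.627) = 9.040 mV.
I(R2) = V_A / R2 = 9.040/6.86 = 1.318 mA.
(Equivalently: I_total = 1.607 mA, then current-divider fraction G_k/ΣG = 0.8202.)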